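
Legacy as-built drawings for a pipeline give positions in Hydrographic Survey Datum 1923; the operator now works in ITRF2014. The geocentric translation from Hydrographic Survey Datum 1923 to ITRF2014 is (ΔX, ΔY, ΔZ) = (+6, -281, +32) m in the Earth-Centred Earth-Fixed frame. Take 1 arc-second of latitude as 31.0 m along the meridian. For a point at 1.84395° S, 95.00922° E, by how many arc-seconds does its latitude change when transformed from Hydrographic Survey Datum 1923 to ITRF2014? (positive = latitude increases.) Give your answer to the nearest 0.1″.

Δφ = 0.7″

sin φ = -0.032177, cos φ = 0.999482, sin λ = 0.996181, cos λ = -0.087316.
North component: ΔN = −sin φ cos λ·ΔX − sin φ sin λ·ΔY + cos φ·ΔZ = −(-0.032177)(-0.087316)(6) − (-0.032177)(0.996181)(-281) + (0.999482)(32) = 22.96 m.
1° of latitude spans 3600 × 31.00 = 111600 m, so Δφ = 22.96 / 111600 × 3600 = 0.741″.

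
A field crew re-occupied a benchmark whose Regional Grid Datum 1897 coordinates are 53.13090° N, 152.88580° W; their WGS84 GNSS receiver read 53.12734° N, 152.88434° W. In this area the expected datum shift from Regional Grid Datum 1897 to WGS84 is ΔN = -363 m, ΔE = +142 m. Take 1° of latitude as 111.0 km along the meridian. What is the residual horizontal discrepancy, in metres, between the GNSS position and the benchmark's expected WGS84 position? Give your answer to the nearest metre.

55 m

Observed coordinate differences: Δφ = -0.00356°, Δλ = +0.00146°.
Converting to metres (1° lat = 111000 m, cos φ = 0.599989): observed ΔN = -395.2 m, observed ΔE = 97.2 m.
Subtracting the expected shift leaves a residual of -395.2 − (-363) = -32.2 m north and 97.2 − (142) = -44.8 m east.
Residual distance = √((-32.2)² + (-44.8)²) = 55.1 m.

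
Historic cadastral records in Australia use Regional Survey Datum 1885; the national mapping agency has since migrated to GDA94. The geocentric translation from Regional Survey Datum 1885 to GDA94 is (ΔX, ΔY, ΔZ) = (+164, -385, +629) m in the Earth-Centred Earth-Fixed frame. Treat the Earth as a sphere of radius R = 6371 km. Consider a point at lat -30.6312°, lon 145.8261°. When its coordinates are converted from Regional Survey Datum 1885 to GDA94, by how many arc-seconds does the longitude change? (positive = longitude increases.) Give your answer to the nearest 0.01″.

sin φ = -0.509510, cos φ = 0.860465, sin λ = 0.561707, cos λ = -0.827337.
East component: ΔE = −sin λ·ΔX + cos λ·ΔY = −(0.561707)(164) + (-0.827337)(-385) = 226.40 m.
1° of latitude spans πR/180 = 111195 m; at latitude φ, 1° of longitude spans that × cos φ = 95679.3 m, so Δλ = 226.40 / 95679.3 × 3600 = 8.519″.

Δλ = 8.52″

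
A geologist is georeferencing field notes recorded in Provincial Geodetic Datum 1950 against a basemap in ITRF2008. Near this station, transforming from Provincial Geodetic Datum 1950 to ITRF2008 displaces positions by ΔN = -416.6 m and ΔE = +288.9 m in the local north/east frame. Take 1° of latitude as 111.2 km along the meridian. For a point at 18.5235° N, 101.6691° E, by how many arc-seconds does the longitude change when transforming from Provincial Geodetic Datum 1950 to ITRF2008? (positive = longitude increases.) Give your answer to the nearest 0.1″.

At latitude 18.5235°, cos φ = 0.948193.
1° of longitude at this latitude = 111.2 × cos φ = 105.44 km, so Δλ = 288.9 / 105439.1 = 0.0027400° = 9.864″.

Δλ = 9.9″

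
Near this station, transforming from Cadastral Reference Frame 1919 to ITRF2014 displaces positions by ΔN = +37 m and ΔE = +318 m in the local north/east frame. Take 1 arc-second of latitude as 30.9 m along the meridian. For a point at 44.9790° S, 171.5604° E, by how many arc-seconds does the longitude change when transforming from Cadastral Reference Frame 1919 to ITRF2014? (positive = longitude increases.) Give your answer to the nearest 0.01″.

At latitude -44.9790°, cos φ = 0.707366.
1″ of longitude at this latitude = 30.90 × cos φ = 21.8576 m, so Δλ = 318.0 / 21.8576 = 14.549″.

Δλ = 14.55″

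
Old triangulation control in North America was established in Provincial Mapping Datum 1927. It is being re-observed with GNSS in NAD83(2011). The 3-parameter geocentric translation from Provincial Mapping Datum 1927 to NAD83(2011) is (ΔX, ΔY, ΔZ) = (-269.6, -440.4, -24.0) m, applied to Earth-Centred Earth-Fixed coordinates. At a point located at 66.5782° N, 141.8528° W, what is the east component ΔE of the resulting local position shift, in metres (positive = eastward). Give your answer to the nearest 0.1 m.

ΔE = 179.8 m

At φ = 66.5782°, λ = -141.8528°: sin φ = 0.917603, cos φ = 0.397497, sin λ = -0.617684, cos λ = -0.786426.
ΔE = −sin λ·ΔX + cos λ·ΔY = −(-0.617684)·(-269.6) + (-0.786426)·(-440.4) = 179.81 m.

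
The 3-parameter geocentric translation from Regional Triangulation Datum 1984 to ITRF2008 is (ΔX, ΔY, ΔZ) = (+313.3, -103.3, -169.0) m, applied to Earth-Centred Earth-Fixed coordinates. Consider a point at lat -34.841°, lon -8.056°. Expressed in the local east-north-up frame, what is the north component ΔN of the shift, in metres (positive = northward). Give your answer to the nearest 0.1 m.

The local north axis is (−sin φ cos λ, −sin φ sin λ, cos φ), giving ΔN = 177.222 + 8.270 − 138.705 = 46.79 m.

ΔN = 46.8 m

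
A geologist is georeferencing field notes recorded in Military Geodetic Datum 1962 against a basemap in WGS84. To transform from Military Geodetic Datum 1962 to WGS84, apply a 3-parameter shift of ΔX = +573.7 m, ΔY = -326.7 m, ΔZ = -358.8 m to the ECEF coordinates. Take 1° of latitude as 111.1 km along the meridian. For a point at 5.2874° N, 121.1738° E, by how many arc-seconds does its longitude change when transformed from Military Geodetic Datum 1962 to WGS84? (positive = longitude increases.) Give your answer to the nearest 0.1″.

sin φ = 0.092152, cos φ = 0.995745, sin λ = 0.855601, cos λ = -0.517636.
East component: ΔE = −sin λ·ΔX + cos λ·ΔY = −(0.855601)(573.7) + (-0.517636)(-326.7) = -321.75 m.
1° of latitude spans 111100 m; at latitude φ, 1° of longitude spans that × cos φ = 110627.3 m, so Δλ = -321.75 / 110627.3 × 3600 = -10.470″.

Δλ = -10.5″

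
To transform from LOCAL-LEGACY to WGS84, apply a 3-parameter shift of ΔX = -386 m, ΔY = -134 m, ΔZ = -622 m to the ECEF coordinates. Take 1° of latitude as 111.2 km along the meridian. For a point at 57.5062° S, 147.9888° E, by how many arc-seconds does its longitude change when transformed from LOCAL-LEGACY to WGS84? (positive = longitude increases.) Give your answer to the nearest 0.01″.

sin φ = -0.843450, cos φ = 0.537208, sin λ = 0.530085, cos λ = -0.847944.
East component: ΔE = −sin λ·ΔX + cos λ·ΔY = −(0.530085)(-386) + (-0.847944)(-134) = 318.24 m.
1° of latitude spans 111200 m; at latitude φ, 1° of longitude spans that × cos φ = 59737.6 m, so Δλ = 318.24 / 59737.6 × 3600 = 19.178″.

Δλ = 19.18″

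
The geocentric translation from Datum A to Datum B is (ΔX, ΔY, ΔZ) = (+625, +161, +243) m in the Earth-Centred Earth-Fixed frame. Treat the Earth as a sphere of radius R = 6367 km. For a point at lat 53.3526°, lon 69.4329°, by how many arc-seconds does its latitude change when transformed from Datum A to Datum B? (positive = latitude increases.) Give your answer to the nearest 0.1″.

Δφ = -4.9″

sin φ = 0.802324, cos φ = 0.596889, sin λ = 0.936261, cos λ = 0.351304.
North component: ΔN = −sin φ cos λ·ΔX − sin φ sin λ·ΔY + cos φ·ΔZ = −(0.802324)(0.351304)(625) − (0.802324)(0.936261)(161) + (0.596889)(243) = -152.06 m.
1° of latitude spans πR/180 = 111125 m, so Δφ = -152.06 / 111125 × 3600 = -4.926″.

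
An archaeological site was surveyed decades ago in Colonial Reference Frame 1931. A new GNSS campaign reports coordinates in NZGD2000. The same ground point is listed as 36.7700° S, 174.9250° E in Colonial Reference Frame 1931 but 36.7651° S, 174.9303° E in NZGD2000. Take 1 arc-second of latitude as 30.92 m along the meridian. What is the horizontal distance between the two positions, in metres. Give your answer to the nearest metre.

722 m

Δφ = -36.7651° − -36.7700° = +0.0049°; Δλ = 174.9303° − 174.9250° = +0.0053°.
1° of latitude = 3600 × 30.92 = 111312 m.
ΔN = Δφ × 111312 = 545.4 m; ΔE = Δλ × 111312 × cos(-36.7700°) = +0.0053 × 111312 × 0.801045 = 472.6 m.
Distance = √(ΔE² + ΔN²) = √(472.6² + 545.4²) = 721.7 m.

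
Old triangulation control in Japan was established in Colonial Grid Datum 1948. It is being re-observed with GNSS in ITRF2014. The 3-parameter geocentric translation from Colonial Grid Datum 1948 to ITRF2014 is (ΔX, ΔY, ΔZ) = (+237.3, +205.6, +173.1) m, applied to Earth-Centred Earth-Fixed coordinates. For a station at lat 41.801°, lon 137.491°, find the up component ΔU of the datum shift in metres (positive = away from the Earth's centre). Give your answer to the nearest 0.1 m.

ΔU = 88.5 m

The local up (radial) axis is (cos φ cos λ, cos φ sin λ, sin φ), giving ΔU = -130.405 + 103.564 + 115.379 = 88.54 m.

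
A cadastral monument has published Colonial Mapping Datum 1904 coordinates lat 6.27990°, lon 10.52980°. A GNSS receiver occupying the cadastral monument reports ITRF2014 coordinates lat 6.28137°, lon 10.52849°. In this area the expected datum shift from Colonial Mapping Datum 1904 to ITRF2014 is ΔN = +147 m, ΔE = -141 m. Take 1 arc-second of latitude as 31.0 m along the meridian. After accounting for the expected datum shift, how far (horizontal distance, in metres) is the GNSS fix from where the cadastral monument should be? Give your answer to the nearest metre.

Observed coordinate differences: Δφ = +0.00147°, Δλ = -0.00131°.
Converting to metres (1° lat = 111600 m, cos φ = 0.993999): observed ΔN = 164.1 m, observed ΔE = -145.3 m.
Subtracting the expected shift leaves a residual of 164.1 − (147) = 17.1 m north and -145.3 − (-141) = -4.3 m east.
Residual distance = √(17.1² + (-4.3)²) = 17.6 m.

18 m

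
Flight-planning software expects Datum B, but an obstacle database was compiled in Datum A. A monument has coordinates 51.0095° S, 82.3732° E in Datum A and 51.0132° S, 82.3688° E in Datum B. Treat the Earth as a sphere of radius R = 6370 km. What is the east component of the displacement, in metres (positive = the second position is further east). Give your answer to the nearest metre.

Δφ = -51.0132° − -51.0095° = -0.0037°; Δλ = 82.3688° − 82.3732° = -0.0044°.
1° along a meridian = πR/180 = 111177 m.
ΔN = Δφ × 111177 = -411.4 m; ΔE = Δλ × 111177 × cos(-51.0095°) = -0.0044 × 111177 × 0.629192 = -307.8 m.

ΔE = -308 m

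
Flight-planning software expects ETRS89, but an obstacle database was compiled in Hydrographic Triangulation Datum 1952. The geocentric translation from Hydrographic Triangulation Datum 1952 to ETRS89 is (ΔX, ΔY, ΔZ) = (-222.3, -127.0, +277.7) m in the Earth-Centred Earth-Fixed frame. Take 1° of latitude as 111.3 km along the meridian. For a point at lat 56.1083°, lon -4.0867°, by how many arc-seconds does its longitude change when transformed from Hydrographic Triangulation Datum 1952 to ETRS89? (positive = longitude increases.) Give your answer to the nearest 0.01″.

sin φ = 0.830093, cos φ = 0.557625, sin λ = -0.071266, cos λ = 0.997457.
East component: ΔE = −sin λ·ΔX + cos λ·ΔY = −(-0.071266)(-222.3) + (0.997457)(-127.0) = -142.52 m.
1° of latitude spans 111300 m; at latitude φ, 1° of longitude spans that × cos φ = 62063.6 m, so Δλ = -142.52 / 62063.6 × 3600 = -8.267″.

Δλ = -8.27″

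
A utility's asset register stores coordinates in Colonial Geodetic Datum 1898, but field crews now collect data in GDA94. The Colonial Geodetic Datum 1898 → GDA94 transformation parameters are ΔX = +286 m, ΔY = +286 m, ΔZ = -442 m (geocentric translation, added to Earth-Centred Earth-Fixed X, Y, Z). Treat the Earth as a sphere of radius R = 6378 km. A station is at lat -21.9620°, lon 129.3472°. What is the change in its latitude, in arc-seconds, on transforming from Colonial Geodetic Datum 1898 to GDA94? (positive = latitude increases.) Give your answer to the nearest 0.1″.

Δφ = -12.8″

sin φ = -0.373992, cos φ = 0.927432, sin λ = 0.773318, cos λ = -0.634018.
North component: ΔN = −sin φ cos λ·ΔX − sin φ sin λ·ΔY + cos φ·ΔZ = −(-0.373992)(-0.634018)(286) − (-0.373992)(0.773318)(286) + (0.927432)(-442) = -395.03 m.
1° of latitude spans πR/180 = 111317 m, so Δφ = -395.03 / 111317 × 3600 = -12.775″.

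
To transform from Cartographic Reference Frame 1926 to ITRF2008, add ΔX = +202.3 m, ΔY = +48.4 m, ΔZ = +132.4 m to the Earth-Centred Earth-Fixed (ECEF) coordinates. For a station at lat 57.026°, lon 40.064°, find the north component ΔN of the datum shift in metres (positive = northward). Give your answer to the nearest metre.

The local north axis is (−sin φ cos λ, −sin φ sin λ, cos φ), giving ΔN = -129.886 − 26.134 + 72.060 = -83.96 m.

ΔN = -84 m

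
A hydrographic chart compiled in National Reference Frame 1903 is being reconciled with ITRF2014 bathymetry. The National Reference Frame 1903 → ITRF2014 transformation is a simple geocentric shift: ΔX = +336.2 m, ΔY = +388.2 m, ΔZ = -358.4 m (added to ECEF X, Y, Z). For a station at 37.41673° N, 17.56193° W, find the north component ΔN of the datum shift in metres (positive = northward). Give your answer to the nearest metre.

The local north axis is (−sin φ cos λ, −sin φ sin λ, cos φ), giving ΔN = -194.757 + 71.172 − 284.655 = -408.24 m.

ΔN = -408 m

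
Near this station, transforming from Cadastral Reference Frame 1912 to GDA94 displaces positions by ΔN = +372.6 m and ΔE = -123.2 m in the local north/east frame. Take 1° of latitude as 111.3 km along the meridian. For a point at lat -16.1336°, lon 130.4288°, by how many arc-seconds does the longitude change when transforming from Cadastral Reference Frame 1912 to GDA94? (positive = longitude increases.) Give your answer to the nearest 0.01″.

Δλ = -4.15″

At latitude -16.1336°, cos φ = 0.960616.
1° of longitude at this latitude = 111.3 × cos φ = 106.92 km, so Δλ = -123.2 / 106916.6 = -0.0011523° = -4.148″.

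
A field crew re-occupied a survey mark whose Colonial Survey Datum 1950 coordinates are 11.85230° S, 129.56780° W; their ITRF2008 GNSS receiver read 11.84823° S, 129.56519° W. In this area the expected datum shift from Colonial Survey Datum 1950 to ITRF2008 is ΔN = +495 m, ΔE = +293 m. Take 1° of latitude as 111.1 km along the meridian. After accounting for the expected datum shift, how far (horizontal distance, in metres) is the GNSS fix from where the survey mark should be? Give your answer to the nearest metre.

Observed coordinate differences: Δφ = +0.00407°, Δλ = +0.00261°.
Converting to metres (1° lat = 111100 m, cos φ = 0.978680): observed ΔN = 452.2 m, observed ΔE = 283.8 m.
Subtracting the expected shift leaves a residual of 452.2 − (495) = -42.8 m north and 283.8 − (293) = -9.2 m east.
Residual distance = √((-42.8)² + (-9.2)²) = 43.8 m.

44 m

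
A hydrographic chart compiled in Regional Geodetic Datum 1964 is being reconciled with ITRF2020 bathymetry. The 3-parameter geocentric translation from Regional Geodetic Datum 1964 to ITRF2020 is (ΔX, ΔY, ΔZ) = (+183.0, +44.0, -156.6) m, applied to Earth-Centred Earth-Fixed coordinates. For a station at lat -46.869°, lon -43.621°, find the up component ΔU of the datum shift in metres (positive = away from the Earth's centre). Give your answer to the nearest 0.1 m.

ΔU = 184.1 m

The local up (radial) axis is (cos φ cos λ, cos φ sin λ, sin φ), giving ΔU = 90.571 − 20.753 + 114.286 = 184.10 m.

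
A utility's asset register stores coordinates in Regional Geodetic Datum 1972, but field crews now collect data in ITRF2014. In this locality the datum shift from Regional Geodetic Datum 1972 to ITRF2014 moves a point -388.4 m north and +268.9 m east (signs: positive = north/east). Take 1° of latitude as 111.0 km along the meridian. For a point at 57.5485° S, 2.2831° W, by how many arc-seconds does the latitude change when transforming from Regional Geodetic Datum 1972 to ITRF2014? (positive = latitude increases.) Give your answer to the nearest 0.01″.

1° of latitude = 111.0 km, so Δφ = -388.4 / 111000 = -0.0034991° = -12.597″.

Δφ = -12.60″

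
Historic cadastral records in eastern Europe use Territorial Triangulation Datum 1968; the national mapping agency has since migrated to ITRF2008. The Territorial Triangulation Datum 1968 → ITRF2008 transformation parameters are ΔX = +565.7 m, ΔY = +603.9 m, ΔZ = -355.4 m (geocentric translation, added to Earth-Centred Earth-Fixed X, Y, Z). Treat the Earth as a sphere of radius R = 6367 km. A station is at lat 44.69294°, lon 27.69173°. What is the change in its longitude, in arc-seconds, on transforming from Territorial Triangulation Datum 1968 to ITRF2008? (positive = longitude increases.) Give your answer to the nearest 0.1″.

sin φ = 0.703307, cos φ = 0.710886, sin λ = 0.464714, cos λ = 0.885461.
East component: ΔE = −sin λ·ΔX + cos λ·ΔY = −(0.464714)(565.7) + (0.885461)(603.9) = 271.84 m.
1° of latitude spans πR/180 = 111125 m; at latitude φ, 1° of longitude spans that × cos φ = 78997.3 m, so Δλ = 271.84 / 78997.3 × 3600 = 12.388″.

Δλ = 12.4″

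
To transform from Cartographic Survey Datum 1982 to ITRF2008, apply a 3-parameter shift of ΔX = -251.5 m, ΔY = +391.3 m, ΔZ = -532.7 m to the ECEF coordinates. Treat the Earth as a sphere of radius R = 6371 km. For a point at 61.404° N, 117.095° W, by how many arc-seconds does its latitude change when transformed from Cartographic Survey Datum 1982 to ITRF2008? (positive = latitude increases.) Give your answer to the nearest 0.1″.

Δφ = -1.6″

sin φ = 0.878016, cos φ = 0.478631, sin λ = -0.890253, cos λ = -0.455467.
North component: ΔN = −sin φ cos λ·ΔX − sin φ sin λ·ΔY + cos φ·ΔZ = −(0.878016)(-0.455467)(-251.5) − (0.878016)(-0.890253)(391.3) + (0.478631)(-532.7) = -49.68 m.
1° of latitude spans πR/180 = 111195 m, so Δφ = -49.68 / 111195 × 3600 = -1.608″.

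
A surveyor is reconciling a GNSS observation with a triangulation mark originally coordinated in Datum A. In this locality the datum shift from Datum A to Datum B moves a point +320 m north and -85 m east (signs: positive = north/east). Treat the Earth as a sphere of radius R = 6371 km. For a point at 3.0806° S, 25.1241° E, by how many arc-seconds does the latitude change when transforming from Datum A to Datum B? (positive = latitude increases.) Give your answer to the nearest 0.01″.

Δφ = 10.36″

On a sphere of radius R, 1 rad of latitude = R, so Δφ = ΔN / R = 320.0 / 6371000 = 5.0228e-05 rad = 10.360″.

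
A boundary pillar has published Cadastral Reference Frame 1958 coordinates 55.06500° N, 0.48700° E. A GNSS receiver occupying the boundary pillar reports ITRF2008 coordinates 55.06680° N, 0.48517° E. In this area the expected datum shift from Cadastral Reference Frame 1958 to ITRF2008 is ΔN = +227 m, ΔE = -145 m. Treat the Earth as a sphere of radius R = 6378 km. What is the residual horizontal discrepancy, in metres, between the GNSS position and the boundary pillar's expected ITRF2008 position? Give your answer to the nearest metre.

39 m

Observed coordinate differences: Δφ = +0.00180°, Δλ = -0.00183°.
Converting to metres (1° lat = 111317 m, cos φ = 0.572647): observed ΔN = 200.4 m, observed ΔE = -116.7 m.
Subtracting the expected shift leaves a residual of 200.4 − (227) = -26.6 m north and -116.7 − (-145) = 28.3 m east.
Residual distance = √((-26.6)² + 28.3²) = 38.9 m.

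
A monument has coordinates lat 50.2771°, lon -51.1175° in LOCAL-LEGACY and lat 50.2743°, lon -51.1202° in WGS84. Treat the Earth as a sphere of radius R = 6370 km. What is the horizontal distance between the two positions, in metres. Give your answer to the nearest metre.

Δφ = 50.2743° − 50.2771° = -0.0028°; Δλ = -51.1202° − -51.1175° = -0.0027°.
1° along a meridian = πR/180 = 111177 m.
ΔN = Δφ × 111177 = -311.3 m; ΔE = Δλ × 111177 × cos(50.2771°) = -0.0027 × 111177 × 0.639075 = -191.8 m.
Distance = √(ΔE² + ΔN²) = √((-191.8)² + (-311.3)²) = 365.7 m.

366 m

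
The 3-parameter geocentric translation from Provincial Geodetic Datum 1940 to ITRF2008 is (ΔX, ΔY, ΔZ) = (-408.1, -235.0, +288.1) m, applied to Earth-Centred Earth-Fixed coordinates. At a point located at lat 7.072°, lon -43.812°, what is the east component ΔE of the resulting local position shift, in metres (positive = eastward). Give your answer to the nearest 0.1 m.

At φ = 7.072°, λ = -43.812°: sin φ = 0.123117, cos φ = 0.992392, sin λ = -0.692294, cos λ = 0.721615.
ΔE = −sin λ·ΔX + cos λ·ΔY = −(-0.692294)·(-408.1) + (0.721615)·(-235.0) = -452.10 m.

ΔE = -452.1 m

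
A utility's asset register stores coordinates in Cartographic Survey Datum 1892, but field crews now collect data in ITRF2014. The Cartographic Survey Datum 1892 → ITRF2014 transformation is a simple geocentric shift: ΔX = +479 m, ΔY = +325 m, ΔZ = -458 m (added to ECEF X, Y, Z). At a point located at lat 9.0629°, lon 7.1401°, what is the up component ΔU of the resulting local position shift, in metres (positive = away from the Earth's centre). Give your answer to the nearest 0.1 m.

At φ = 9.0629°, λ = 7.1401°: sin φ = 0.157519, cos φ = 0.987516, sin λ = 0.124296, cos λ = 0.992245.
ΔU = cos φ cos λ·ΔX + cos φ sin λ·ΔY + sin φ·ΔZ = (0.987516)(0.992245)(479) + (0.987516)(0.124296)(325) + (0.157519)(-458) = 437.10 m.

ΔU = 437.1 m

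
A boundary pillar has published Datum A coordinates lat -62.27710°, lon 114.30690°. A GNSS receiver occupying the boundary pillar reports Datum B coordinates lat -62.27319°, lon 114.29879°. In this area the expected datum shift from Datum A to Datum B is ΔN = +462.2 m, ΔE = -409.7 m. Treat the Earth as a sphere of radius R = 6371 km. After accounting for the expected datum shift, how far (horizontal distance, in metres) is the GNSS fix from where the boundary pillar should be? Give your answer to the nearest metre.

29 m

Observed coordinate differences: Δφ = +0.00391°, Δλ = -0.00811°.
Converting to metres (1° lat = 111195 m, cos φ = 0.465196): observed ΔN = 434.8 m, observed ΔE = -419.5 m.
Subtracting the expected shift leaves a residual of 434.8 − (462.2) = -27.4 m north and -419.5 − (-409.7) = -9.8 m east.
Residual distance = √((-27.4)² + (-9.8)²) = 29.1 m.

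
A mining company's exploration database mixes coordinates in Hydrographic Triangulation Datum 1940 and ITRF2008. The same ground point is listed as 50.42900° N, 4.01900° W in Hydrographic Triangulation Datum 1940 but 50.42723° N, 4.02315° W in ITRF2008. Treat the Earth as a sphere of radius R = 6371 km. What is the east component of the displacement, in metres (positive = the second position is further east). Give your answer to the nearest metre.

Δφ = 50.42723° − 50.42900° = -0.00177°; Δλ = -4.02315° − -4.01900° = -0.00415°.
1° along a meridian = πR/180 = 111195 m.
ΔN = Δφ × 111195 = -196.8 m; ΔE = Δλ × 111195 × cos(50.42900°) = -0.00415 × 111195 × 0.637034 = -294.0 m.

ΔE = -294 m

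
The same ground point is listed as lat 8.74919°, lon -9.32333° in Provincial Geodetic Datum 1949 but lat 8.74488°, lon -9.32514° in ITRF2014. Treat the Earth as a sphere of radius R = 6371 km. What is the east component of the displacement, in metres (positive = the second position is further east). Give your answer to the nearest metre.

Δφ = 8.74488° − 8.74919° = -0.00431°; Δλ = -9.32514° − -9.32333° = -0.00181°.
1° along a meridian = πR/180 = 111195 m.
ΔN = Δφ × 111195 = -479.3 m; ΔE = Δλ × 111195 × cos(8.74919°) = -0.00181 × 111195 × 0.988364 = -198.9 m.

ΔE = -199 m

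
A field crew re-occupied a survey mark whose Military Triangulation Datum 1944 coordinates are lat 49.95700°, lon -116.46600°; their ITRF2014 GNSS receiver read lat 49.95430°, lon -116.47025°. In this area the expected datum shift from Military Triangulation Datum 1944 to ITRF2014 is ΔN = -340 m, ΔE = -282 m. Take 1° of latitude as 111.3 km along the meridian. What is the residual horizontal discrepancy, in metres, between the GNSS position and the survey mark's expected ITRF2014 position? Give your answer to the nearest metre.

Observed coordinate differences: Δφ = -0.00270°, Δλ = -0.00425°.
Converting to metres (1° lat = 111300 m, cos φ = 0.643362): observed ΔN = -300.5 m, observed ΔE = -304.3 m.
Subtracting the expected shift leaves a residual of -300.5 − (-340) = 39.5 m north and -304.3 − (-282) = -22.3 m east.
Residual distance = √(39.5² + (-22.3)²) = 45.4 m.

45 m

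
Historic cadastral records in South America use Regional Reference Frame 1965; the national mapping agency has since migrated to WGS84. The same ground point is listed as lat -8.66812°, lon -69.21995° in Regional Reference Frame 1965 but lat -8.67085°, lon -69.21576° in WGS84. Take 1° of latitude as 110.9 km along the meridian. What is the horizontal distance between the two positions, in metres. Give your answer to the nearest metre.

550 m

Δφ = -8.67085° − -8.66812° = -0.00273°; Δλ = -69.21576° − -69.21995° = +0.00419°.
ΔN = Δφ × 110900 = -302.8 m; ΔE = Δλ × 110900 × cos(-8.66812°) = +0.00419 × 110900 × 0.988578 = 459.4 m.
Distance = √(ΔE² + ΔN²) = √(459.4² + (-302.8)²) = 550.2 m.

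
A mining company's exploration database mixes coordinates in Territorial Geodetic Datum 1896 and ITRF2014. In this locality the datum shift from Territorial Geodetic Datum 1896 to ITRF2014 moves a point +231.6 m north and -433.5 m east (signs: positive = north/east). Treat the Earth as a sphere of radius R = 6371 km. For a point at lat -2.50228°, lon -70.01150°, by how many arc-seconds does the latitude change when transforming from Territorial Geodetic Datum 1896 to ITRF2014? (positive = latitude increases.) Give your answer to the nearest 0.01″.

Δφ = 7.50″

On a sphere of radius R, 1 rad of latitude = R, so Δφ = ΔN / R = 231.6 / 6371000 = 3.6352e-05 rad = 7.498″.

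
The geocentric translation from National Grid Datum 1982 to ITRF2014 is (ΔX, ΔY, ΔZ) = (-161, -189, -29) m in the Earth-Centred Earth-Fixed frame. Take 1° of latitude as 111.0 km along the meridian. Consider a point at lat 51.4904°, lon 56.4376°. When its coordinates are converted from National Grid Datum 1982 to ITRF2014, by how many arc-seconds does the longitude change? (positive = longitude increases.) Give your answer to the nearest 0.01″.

Δλ = 1.55″

sin φ = 0.782504, cos φ = 0.622646, sin λ = 0.833284, cos λ = 0.552845.
East component: ΔE = −sin λ·ΔX + cos λ·ΔY = −(0.833284)(-161) + (0.552845)(-189) = 29.67 m.
1° of latitude spans 111000 m; at latitude φ, 1° of longitude spans that × cos φ = 69113.7 m, so Δλ = 29.67 / 69113.7 × 3600 = 1.546″.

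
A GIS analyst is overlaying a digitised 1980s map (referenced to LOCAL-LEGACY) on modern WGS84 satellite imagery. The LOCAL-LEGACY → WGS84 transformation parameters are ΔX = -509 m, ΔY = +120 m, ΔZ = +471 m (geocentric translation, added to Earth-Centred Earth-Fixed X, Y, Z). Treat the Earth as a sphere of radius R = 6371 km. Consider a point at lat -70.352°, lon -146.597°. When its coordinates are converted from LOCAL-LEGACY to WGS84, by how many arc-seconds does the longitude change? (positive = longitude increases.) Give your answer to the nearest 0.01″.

Δλ = -36.63″

sin φ = -0.941776, cos φ = 0.336241, sin λ = -0.550524, cos λ = -0.834819.
East component: ΔE = −sin λ·ΔX + cos λ·ΔY = −(-0.550524)(-509) + (-0.834819)(120) = -380.40 m.
1° of latitude spans πR/180 = 111195 m; at latitude φ, 1° of longitude spans that × cos φ = 37388.3 m, so Δλ = -380.40 / 37388.3 × 3600 = -36.627″.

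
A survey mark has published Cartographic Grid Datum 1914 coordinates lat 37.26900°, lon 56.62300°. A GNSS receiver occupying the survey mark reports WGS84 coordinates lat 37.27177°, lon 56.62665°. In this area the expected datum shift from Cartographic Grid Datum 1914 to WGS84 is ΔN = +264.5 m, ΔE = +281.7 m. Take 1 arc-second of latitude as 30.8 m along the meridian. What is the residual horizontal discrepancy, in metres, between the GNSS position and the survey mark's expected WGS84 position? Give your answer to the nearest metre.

Observed coordinate differences: Δφ = +0.00277°, Δλ = +0.00365°.
Converting to metres (1° lat = 110880 m, cos φ = 0.795801): observed ΔN = 307.1 m, observed ΔE = 322.1 m.
Subtracting the expected shift leaves a residual of 307.1 − (264.5) = 42.6 m north and 322.1 − (281.7) = 40.4 m east.
Residual distance = √(42.6² + 40.4²) = 58.7 m.

59 m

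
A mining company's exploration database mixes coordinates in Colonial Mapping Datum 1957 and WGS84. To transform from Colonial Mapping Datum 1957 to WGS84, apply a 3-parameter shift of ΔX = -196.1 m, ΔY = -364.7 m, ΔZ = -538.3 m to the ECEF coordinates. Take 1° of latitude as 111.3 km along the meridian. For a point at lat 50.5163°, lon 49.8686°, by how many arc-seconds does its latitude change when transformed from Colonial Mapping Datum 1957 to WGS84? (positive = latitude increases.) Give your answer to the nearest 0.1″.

Δφ = -1.0″

sin φ = 0.771806, cos φ = 0.635859, sin λ = 0.764568, cos λ = 0.644543.
North component: ΔN = −sin φ cos λ·ΔX − sin φ sin λ·ΔY + cos φ·ΔZ = −(0.771806)(0.644543)(-196.1) − (0.771806)(0.764568)(-364.7) + (0.635859)(-538.3) = -29.52 m.
1° of latitude spans 111300 m, so Δφ = -29.52 / 111300 × 3600 = -0.955″.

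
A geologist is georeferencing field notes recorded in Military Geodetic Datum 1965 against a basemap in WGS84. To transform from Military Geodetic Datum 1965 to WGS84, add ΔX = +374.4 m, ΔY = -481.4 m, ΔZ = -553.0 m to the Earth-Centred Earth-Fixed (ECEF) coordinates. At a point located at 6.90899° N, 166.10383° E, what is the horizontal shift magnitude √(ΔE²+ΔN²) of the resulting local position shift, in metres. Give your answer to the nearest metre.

620 m

At φ = 6.90899°, λ = 166.10383°: sin φ = 0.120293, cos φ = 0.992738, sin λ = 0.240163, cos λ = -0.970733.
ΔE = −sin λ·ΔX + cos λ·ΔY = −(0.240163)·(374.4) + (-0.970733)·(-481.4) = 377.39 m.
ΔN = −sin φ cos λ·ΔX − sin φ sin λ·ΔY + cos φ·ΔZ = −(0.120293)(-0.970733)(374.4) − (0.120293)(0.240163)(-481.4) + (0.992738)(-553.0) = -491.36 m.
Horizontal magnitude = √(ΔE² + ΔN²) = √(377.39² + (-491.36)²) = 619.56 m.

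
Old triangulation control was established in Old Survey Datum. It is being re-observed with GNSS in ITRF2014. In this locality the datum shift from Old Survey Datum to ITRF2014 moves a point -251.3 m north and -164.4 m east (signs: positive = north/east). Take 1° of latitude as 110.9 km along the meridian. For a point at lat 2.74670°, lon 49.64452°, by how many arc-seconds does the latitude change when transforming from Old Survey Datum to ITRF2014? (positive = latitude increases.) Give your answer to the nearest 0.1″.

Δφ = -8.2″

1° of latitude = 110.9 km, so Δφ = -251.3 / 110900 = -0.0022660° = -8.158″.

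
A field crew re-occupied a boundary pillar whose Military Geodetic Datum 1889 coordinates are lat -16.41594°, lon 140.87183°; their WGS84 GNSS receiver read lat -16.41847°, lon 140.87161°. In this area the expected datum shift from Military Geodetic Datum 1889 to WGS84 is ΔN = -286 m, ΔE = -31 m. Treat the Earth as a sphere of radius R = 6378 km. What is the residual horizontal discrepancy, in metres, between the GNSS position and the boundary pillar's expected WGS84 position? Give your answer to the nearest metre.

9 m

Observed coordinate differences: Δφ = -0.00253°, Δλ = -0.00022°.
Converting to metres (1° lat = 111317 m, cos φ = 0.959235): observed ΔN = -281.6 m, observed ΔE = -23.5 m.
Subtracting the expected shift leaves a residual of -281.6 − (-286) = 4.4 m north and -23.5 − (-31) = 7.5 m east.
Residual distance = √(4.4² + 7.5²) = 8.7 m.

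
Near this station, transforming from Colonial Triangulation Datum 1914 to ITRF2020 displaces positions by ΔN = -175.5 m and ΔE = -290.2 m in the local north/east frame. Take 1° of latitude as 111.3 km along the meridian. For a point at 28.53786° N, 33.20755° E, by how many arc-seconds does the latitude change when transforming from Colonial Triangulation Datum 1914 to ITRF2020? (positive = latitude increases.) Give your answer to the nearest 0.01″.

Δφ = -5.68″

1° of latitude = 111.3 km, so Δφ = -175.5 / 111300 = -0.0015768° = -5.677″.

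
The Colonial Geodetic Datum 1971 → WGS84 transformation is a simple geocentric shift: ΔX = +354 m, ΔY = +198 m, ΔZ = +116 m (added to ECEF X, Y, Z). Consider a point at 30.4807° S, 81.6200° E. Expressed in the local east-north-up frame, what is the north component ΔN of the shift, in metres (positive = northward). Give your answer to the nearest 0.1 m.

At φ = -30.4807°, λ = 81.6200°: sin φ = -0.507248, cos φ = 0.861800, sin λ = 0.989323, cos λ = 0.145738.
ΔN = −sin φ cos λ·ΔX − sin φ sin λ·ΔY + cos φ·ΔZ = −(-0.507248)(0.145738)(354) − (-0.507248)(0.989323)(198) + (0.861800)(116) = 225.50 m.

ΔN = 225.5 m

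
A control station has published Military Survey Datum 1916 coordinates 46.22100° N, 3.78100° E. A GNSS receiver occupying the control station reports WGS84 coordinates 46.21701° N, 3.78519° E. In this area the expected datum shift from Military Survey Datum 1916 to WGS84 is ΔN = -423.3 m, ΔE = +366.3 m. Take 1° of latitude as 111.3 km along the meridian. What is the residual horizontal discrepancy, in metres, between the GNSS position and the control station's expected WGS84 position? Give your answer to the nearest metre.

Observed coordinate differences: Δφ = -0.00399°, Δλ = +0.00419°.
Converting to metres (1° lat = 111300 m, cos φ = 0.691879): observed ΔN = -444.1 m, observed ΔE = 322.7 m.
Subtracting the expected shift leaves a residual of -444.1 − (-423.3) = -20.8 m north and 322.7 − (366.3) = -43.6 m east.
Residual distance = √((-20.8)² + (-43.6)²) = 48.3 m.

48 m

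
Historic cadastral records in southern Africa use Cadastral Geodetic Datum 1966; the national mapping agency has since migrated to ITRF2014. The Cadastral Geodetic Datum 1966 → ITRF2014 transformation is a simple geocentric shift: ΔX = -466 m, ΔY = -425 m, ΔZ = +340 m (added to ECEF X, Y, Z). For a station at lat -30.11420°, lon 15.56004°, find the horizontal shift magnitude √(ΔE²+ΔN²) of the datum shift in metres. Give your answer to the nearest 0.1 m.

At φ = -30.11420°, λ = 15.56004°: sin φ = -0.501725, cos φ = 0.865027, sin λ = 0.268248, cos λ = 0.963350.
ΔE = −sin λ·ΔX + cos λ·ΔY = −(0.268248)·(-466) + (0.963350)·(-425) = -284.42 m.
ΔN = −sin φ cos λ·ΔX − sin φ sin λ·ΔY + cos φ·ΔZ = −(-0.501725)(0.963350)(-466) − (-0.501725)(0.268248)(-425) + (0.865027)(340) = 11.67 m.
Horizontal magnitude = √(ΔE² + ΔN²) = √((-284.42)² + 11.67²) = 284.66 m.

284.7 m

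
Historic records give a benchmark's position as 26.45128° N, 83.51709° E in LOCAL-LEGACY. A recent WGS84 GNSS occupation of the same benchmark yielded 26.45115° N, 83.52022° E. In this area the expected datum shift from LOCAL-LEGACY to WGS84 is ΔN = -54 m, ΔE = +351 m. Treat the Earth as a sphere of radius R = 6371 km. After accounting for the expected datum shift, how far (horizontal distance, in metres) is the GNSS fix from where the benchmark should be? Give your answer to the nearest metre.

Observed coordinate differences: Δφ = -0.00013°, Δλ = +0.00313°.
Converting to metres (1° lat = 111195 m, cos φ = 0.895313): observed ΔN = -14.5 m, observed ΔE = 311.6 m.
Subtracting the expected shift leaves a residual of -14.5 − (-54) = 39.5 m north and 311.6 − (351) = -39.4 m east.
Residual distance = √(39.5² + (-39.4)²) = 55.8 m.

56 m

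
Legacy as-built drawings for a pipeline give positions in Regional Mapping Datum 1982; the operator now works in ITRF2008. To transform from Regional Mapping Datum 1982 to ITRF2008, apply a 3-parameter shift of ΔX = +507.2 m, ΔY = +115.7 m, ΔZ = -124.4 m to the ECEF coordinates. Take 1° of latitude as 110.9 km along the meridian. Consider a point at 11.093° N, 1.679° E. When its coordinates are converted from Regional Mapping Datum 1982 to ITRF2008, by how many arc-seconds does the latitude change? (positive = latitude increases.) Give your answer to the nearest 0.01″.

Δφ = -7.15″

sin φ = 0.192402, cos φ = 0.981316, sin λ = 0.029300, cos λ = 0.999571.
North component: ΔN = −sin φ cos λ·ΔX − sin φ sin λ·ΔY + cos φ·ΔZ = −(0.192402)(0.999571)(507.2) − (0.192402)(0.029300)(115.7) + (0.981316)(-124.4) = -220.27 m.
1° of latitude spans 110900 m, so Δφ = -220.27 / 110900 × 3600 = -7.150″.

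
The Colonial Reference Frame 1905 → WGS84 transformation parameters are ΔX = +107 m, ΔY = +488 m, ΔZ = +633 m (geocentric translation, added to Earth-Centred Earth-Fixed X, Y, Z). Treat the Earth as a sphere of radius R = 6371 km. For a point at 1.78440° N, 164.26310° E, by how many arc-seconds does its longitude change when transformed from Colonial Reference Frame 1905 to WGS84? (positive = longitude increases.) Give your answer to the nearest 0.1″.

Δλ = -16.2″

sin φ = 0.031139, cos φ = 0.999515, sin λ = 0.271220, cos λ = -0.962517.
East component: ΔE = −sin λ·ΔX + cos λ·ΔY = −(0.271220)(107) + (-0.962517)(488) = -498.73 m.
1° of latitude spans πR/180 = 111195 m; at latitude φ, 1° of longitude spans that × cos φ = 111141.0 m, so Δλ = -498.73 / 111141.0 × 3600 = -16.154″.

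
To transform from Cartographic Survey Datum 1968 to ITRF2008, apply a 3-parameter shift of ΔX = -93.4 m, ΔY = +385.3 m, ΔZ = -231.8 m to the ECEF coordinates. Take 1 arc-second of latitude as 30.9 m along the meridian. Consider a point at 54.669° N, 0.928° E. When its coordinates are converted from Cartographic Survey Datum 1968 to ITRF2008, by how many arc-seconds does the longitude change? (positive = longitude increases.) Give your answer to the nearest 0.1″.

Δλ = 21.6″

sin φ = 0.815825, cos φ = 0.578299, sin λ = 0.016196, cos λ = 0.999869.
East component: ΔE = −sin λ·ΔX + cos λ·ΔY = −(0.016196)(-93.4) + (0.999869)(385.3) = 386.76 m.
1° of latitude spans 3600 × 30.90 = 111240 m; at latitude φ, 1° of longitude spans that × cos φ = 64330.0 m, so Δλ = 386.76 / 64330.0 × 3600 = 21.644″.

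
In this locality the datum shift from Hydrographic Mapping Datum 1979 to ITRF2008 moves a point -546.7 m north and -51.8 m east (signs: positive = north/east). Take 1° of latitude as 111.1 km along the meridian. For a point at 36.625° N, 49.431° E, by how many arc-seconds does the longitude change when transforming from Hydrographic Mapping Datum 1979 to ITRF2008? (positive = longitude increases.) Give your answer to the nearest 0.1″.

Δλ = -2.1″

At latitude 36.625°, cos φ = 0.802557.
1° of longitude at this latitude = 111.1 × cos φ = 89.16 km, so Δλ = -51.8 / 89164.1 = -0.0005810° = -2.091″.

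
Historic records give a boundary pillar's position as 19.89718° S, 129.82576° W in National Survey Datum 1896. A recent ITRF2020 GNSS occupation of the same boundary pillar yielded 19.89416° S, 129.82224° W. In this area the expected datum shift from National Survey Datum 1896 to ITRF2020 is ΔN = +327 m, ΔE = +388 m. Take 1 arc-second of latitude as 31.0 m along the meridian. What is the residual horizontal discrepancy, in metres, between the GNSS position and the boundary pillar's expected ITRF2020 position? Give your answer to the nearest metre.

21 m

Observed coordinate differences: Δφ = +0.00302°, Δλ = +0.00352°.
Converting to metres (1° lat = 111600 m, cos φ = 0.940305): observed ΔN = 337.0 m, observed ΔE = 369.4 m.
Subtracting the expected shift leaves a residual of 337.0 − (327) = 10.0 m north and 369.4 − (388) = -18.6 m east.
Residual distance = √(10.0² + (-18.6)²) = 21.1 m.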